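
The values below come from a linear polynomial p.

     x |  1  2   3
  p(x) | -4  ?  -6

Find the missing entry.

On equispaced nodes a degree-1 polynomial has vanishing second forward difference, so
  p(1) - 2·p(2) + p(3) = 0.
Substituting the known values and solving for p(2):
  -2·p(2) = 10
  p(2) = -5.

-5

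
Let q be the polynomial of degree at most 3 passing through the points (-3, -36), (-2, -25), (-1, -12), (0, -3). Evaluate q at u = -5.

-28

Write q(u) = au^3 + bu^2 + cu + d. Substituting each data point gives a linear system:
  -27a + 9b - 3c + d = -36
  -8a + 4b - 2c + d = -25
  -a + b - c + d = -12
  d = -3
Solving the system yields a = -1, b = -5, c = 5, d = -3.
So q(u) = -u^3 - 5u^2 + 5u - 3.
Then q(-5) = -28.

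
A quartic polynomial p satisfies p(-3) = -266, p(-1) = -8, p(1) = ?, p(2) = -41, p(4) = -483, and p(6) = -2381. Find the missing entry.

-6

The 5 known points determine the degree-4 polynomial uniquely.
Write p(t) = at^4 + bt^3 + ct^2 + dt + e. Substituting each data point gives a linear system:
  81a - 27b + 9c - 3d + e = -266
  a - b + c - d + e = -8
  16a + 8b + 4c + 2d + e = -41
  256a + 64b + 16c + 4d + e = -483
  1296a + 216b + 36c + 6d + e = -2381
Solving the system yields a = -2, b = 2, c = -6, d = -1, e = 1.
So p(t) = -2t^4 + 2t^3 - 6t^2 - t + 1.
Then p(1) = -6.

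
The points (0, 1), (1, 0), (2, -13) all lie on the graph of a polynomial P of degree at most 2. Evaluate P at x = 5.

Using the Lagrange interpolation formula with nodes 0, 1, 2:
  L_0(x) = (x - 1)(x - 2) / 2
  L_1(x) = x(x - 2) / -1
  L_2(x) = x(x - 1) / 2
Then P(x) = 1·L_0(x) + 0·L_1(x) - 13·L_2(x).
Expanding and collecting terms gives P(x) = -6x² + 5x + 1.
Evaluating at x = 5: P(5) = -124.

-124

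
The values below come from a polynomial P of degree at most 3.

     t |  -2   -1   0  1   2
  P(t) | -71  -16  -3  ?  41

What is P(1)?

4

On equispaced nodes a degree-3 polynomial has vanishing fourth forward difference, so
  P(-2) - 4·P(-1) + 6·P(0) - 4·P(1) + P(2) = 0.
Substituting the known values and solving for P(1):
  -4·P(1) = -16
  P(1) = 4.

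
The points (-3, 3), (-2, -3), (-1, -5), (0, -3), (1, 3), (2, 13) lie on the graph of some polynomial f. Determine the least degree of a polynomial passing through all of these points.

Forward differences of the values at n = -3, -2, -1, 0, 1, 2:
  f  : 3  -3  -5  -3  3  13
  Δ  : -6  -2  2  6  10
  Δ^2: 4  4  4  4
  Δ^3: 0  0  0
  Δ^4: 0  0
  Δ^5: 0
The second differences are constant (4) and nonzero, while all higher differences vanish, so the minimal degree is 2.

2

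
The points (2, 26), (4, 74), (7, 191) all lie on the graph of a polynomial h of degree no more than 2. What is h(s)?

Write h(s) = as^2 + bs + c. Substituting each data point gives a linear system:
  4a + 2b + c = 26
  16a + 4b + c = 74
  49a + 7b + c = 191
Solving the system yields a = 3, b = 6, c = 2.
So h(s) = 3s² + 6s + 2.
Check: h(2) = 26. ✓

h(s) = 3s^2 + 6s + 2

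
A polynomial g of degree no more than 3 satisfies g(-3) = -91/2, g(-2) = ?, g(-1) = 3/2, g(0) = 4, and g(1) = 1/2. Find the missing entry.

On equispaced nodes a degree-3 polynomial has vanishing fourth forward difference, so
  g(-3) - 4·g(-2) + 6·g(-1) - 4·g(0) + g(1) = 0.
Substituting the known values and solving for g(-2):
  -4·g(-2) = 52
  g(-2) = -13.

-13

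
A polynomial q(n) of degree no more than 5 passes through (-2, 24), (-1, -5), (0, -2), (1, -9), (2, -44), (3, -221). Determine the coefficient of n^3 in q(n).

0

Write q(n) = an^5 + bn^4 + cn^3 + dn^2 + en + k. Substituting each data point gives a linear system:
  -32a + 16b - 8c + 4d - 2e + k = 24
  -a + b - c + d - e + k = -5
  k = -2
  a + b + c + d + e + k = -9
  32a + 16b + 8c + 4d + 2e + k = -44
  243a + 81b + 27c + 9d + 3e + k = -221
Solving the system yields a = -1, b = 1, c = 0, d = -6, e = -1, k = -2.
So q(n) = -n^5 + n^4 - 6n^2 - n - 2.
The coefficient of n^3 is 0.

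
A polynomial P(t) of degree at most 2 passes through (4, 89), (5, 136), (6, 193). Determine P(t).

P(t) = 5t^2 + 2t + 1

Write P(t) = at^2 + bt + c. Substituting each data point gives a linear system:
  16a + 4b + c = 89
  25a + 5b + c = 136
  36a + 6b + c = 193
Solving the system yields a = 5, b = 2, c = 1.
So P(t) = 5t^2 + 2t + 1.
Check: P(5) = 136. ✓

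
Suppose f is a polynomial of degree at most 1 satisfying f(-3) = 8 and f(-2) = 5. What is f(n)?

f(n) = -3n - 1

Using the Lagrange interpolation formula with nodes -3, -2:
  L_0(n) = (n + 2) / -1
  L_1(n) = (n + 3) / 1
Then f(n) = 8·L_0(n) + 5·L_1(n).
Expanding and collecting terms gives f(n) = -3n - 1.
Check: f(-3) = 8. ✓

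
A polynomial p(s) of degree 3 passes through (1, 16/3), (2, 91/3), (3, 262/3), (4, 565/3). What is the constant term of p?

1/3

Write p(s) = as^3 + bs^2 + cs + d. Substituting each data point gives a linear system:
  a + b + c + d = 16/3
  8a + 4b + 2c + d = 91/3
  27a + 9b + 3c + d = 262/3
  64a + 16b + 4c + d = 565/3
Solving the system yields a = 2, b = 4, c = -1, d = 1/3.
So p(s) = 2s^3 + 4s^2 - s + 1/3.
The constant term is 1/3.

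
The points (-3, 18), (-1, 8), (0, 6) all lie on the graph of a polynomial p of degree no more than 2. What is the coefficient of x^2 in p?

Write p(x) = ax^2 + bx + c. Substituting each data point gives a linear system:
  9a - 3b + c = 18
  a - b + c = 8
  c = 6
Solving the system yields a = 1, b = -1, c = 6.
So p(x) = x² - x + 6.
The leading coefficient is 1.

1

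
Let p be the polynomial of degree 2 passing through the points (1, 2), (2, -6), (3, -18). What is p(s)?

p(s) = -2s^2 - 2s + 6

Using the Lagrange interpolation formula with nodes 1, 2, 3:
  L_0(s) = (s - 2)(s - 3) / 2
  L_1(s) = (s - 1)(s - 3) / -1
  L_2(s) = (s - 1)(s - 2) / 2
Then p(s) = 2·L_0(s) - 6·L_1(s) - 18·L_2(s).
Expanding and collecting terms gives p(s) = -2s^2 - 2s + 6.
Check: p(1) = 2. ✓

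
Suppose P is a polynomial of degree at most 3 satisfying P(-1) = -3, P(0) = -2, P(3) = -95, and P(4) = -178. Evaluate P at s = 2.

-42

Write P(s) = as^3 + bs^2 + cs + d. Substituting each data point gives a linear system:
  -a + b - c + d = -3
  d = -2
  27a + 9b + 3c + d = -95
  64a + 16b + 4c + d = -178
Solving the system yields a = -1, b = -6, c = -4, d = -2.
So P(s) = -s^3 - 6s^2 - 4s - 2.
Then P(2) = -42.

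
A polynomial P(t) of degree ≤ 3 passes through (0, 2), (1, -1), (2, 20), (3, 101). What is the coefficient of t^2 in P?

-6

Write P(t) = at^3 + bt^2 + ct + d. Substituting each data point gives a linear system:
  d = 2
  a + b + c + d = -1
  8a + 4b + 2c + d = 20
  27a + 9b + 3c + d = 101
Solving the system yields a = 6, b = -6, c = -3, d = 2.
So P(t) = 6t^3 - 6t^2 - 3t + 2.
The coefficient of t^2 is -6.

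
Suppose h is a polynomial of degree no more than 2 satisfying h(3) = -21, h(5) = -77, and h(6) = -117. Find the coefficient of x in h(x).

Write h(x) = ax^2 + bx + c. Substituting each data point gives a linear system:
  9a + 3b + c = -21
  25a + 5b + c = -77
  36a + 6b + c = -117
Solving the system yields a = -4, b = 4, c = 3.
So h(x) = -4x^2 + 4x + 3.
The coefficient of x is 4.

4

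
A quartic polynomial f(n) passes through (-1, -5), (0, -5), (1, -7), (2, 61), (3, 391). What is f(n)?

f(n) = 5n^4 + 2n^3 - 6n^2 - 3n - 5

Write f(n) = an^4 + bn^3 + cn^2 + dn + e. Substituting each data point gives a linear system:
  a - b + c - d + e = -5
  e = -5
  a + b + c + d + e = -7
  16a + 8b + 4c + 2d + e = 61
  81a + 27b + 9c + 3d + e = 391
Solving the system yields a = 5, b = 2, c = -6, d = -3, e = -5.
So f(n) = 5n^4 + 2n^3 - 6n^2 - 3n - 5.
Check: f(2) = 61. ✓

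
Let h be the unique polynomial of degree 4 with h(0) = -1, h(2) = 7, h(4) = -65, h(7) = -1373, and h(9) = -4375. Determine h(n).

h(n) = -n^4 + 3n^3 - 1

Write h(n) = an^4 + bn^3 + cn^2 + dn + e. Substituting each data point gives a linear system:
  e = -1
  16a + 8b + 4c + 2d + e = 7
  256a + 64b + 16c + 4d + e = -65
  2401a + 343b + 49c + 7d + e = -1373
  6561a + 729b + 81c + 9d + e = -4375
Solving the system yields a = -1, b = 3, c = 0, d = 0, e = -1.
So h(n) = -n^4 + 3n^3 - 1.
Check: h(4) = -65. ✓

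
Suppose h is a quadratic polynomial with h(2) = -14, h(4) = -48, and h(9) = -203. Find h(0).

4

Write h(s) = as^2 + bs + c. Substituting each data point gives a linear system:
  4a + 2b + c = -14
  16a + 4b + c = -48
  81a + 9b + c = -203
Solving the system yields a = -2, b = -5, c = 4.
So h(s) = -2s² - 5s + 4.
Then h(0) = 4.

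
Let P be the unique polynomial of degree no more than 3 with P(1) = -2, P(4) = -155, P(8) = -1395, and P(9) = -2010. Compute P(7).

-920

Write P(x) = ax^3 + bx^2 + cx + d. Substituting each data point gives a linear system:
  a + b + c + d = -2
  64a + 16b + 4c + d = -155
  512a + 64b + 8c + d = -1395
  729a + 81b + 9c + d = -2010
Solving the system yields a = -3, b = 2, c = 2, d = -3.
So P(x) = -3x^3 + 2x^2 + 2x - 3.
Then P(7) = -920.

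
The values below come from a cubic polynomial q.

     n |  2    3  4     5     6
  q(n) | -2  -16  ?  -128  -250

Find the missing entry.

-54

The 4 known points determine the degree-3 polynomial uniquely.
Write q(n) = an^3 + bn^2 + cn + d. Substituting each data point gives a linear system:
  8a + 4b + 2c + d = -2
  27a + 9b + 3c + d = -16
  125a + 25b + 5c + d = -128
  216a + 36b + 6c + d = -250
Solving the system yields a = -2, b = 6, c = -6, d = 2.
So q(n) = -2n^3 + 6n^2 - 6n + 2.
Then q(4) = -54.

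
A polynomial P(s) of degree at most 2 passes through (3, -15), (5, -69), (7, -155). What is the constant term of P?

Write P(s) = as^2 + bs + c. Substituting each data point gives a linear system:
  9a + 3b + c = -15
  25a + 5b + c = -69
  49a + 7b + c = -155
Solving the system yields a = -4, b = 5, c = 6.
So P(s) = -4s² + 5s + 6.
The constant term is 6.

6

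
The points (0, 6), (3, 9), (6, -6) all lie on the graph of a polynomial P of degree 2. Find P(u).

Write P(u) = au^2 + bu + c. Substituting each data point gives a linear system:
  c = 6
  9a + 3b + c = 9
  36a + 6b + c = -6
Solving the system yields a = -1, b = 4, c = 6.
So P(u) = -u² + 4u + 6.
Check: P(3) = 9. ✓

P(u) = -u^2 + 4u + 6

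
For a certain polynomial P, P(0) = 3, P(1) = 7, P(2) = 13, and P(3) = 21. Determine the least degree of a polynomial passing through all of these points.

Forward differences of the values at u = 0, 1, 2, 3:
  P  : 3  7  13  21
  Δ  : 4  6  8
  Δ^2: 2  2
  Δ^3: 0
The second differences are constant (2) and nonzero, while all higher differences vanish, so the minimal degree is 2.

2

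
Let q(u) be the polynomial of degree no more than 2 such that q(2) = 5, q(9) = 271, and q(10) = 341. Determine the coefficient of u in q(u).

-6

Write q(u) = au^2 + bu + c. Substituting each data point gives a linear system:
  4a + 2b + c = 5
  81a + 9b + c = 271
  100a + 10b + c = 341
Solving the system yields a = 4, b = -6, c = 1.
So q(u) = 4u^2 - 6u + 1.
The coefficient of u is -6.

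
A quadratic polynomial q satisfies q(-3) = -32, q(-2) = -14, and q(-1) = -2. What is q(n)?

Using the Lagrange interpolation formula with nodes -3, -2, -1:
  L_0(n) = (n + 2)(n + 1) / 2
  L_1(n) = (n + 3)(n + 1) / -1
  L_2(n) = (n + 3)(n + 2) / 2
Then q(n) = -32·L_0(n) - 14·L_1(n) - 2·L_2(n).
Expanding and collecting terms gives q(n) = -3n^2 + 3n + 4.
Check: q(-3) = -32. ✓

q(n) = -3n^2 + 3n + 4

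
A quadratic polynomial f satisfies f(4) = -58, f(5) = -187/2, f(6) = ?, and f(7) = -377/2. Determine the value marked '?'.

The 3 known points determine the degree-2 polynomial uniquely.
Write f(x) = ax^2 + bx + c. Substituting each data point gives a linear system:
  16a + 4b + c = -58
  25a + 5b + c = -187/2
  49a + 7b + c = -377/2
Solving the system yields a = -4, b = 1/2, c = 4.
So f(x) = -4x^2 + (1/2)x + 4.
Then f(6) = -137.

-137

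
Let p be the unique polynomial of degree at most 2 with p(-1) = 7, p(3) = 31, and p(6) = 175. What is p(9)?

427

Write p(n) = an^2 + bn + c. Substituting each data point gives a linear system:
  a - b + c = 7
  9a + 3b + c = 31
  36a + 6b + c = 175
Solving the system yields a = 6, b = -6, c = -5.
So p(n) = 6n^2 - 6n - 5.
Then p(9) = 427.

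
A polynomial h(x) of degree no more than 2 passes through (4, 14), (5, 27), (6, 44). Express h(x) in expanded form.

h(x) = 2x^2 - 5x + 2

Using the Lagrange interpolation formula with nodes 4, 5, 6:
  L_0(x) = (x - 5)(x - 6) / 2
  L_1(x) = (x - 4)(x - 6) / -1
  L_2(x) = (x - 4)(x - 5) / 2
Then h(x) = 14·L_0(x) + 27·L_1(x) + 44·L_2(x).
Expanding and collecting terms gives h(x) = 2x^2 - 5x + 2.
Check: h(6) = 44. ✓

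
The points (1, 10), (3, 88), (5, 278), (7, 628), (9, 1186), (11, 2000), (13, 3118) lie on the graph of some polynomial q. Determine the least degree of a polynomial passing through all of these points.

Forward differences of the values at x = 1, 3, 5, 7, 9, 11, 13:
  q  : 10  88  278  628  1186  2000  3118
  Δ  : 78  190  350  558  814  1118
  Δ^2: 112  160  208  256  304
  Δ^3: 48  48  48  48
  Δ^4: 0  0  0
  Δ^5: 0  0
  Δ^6: 0
The third differences are constant (48) and nonzero, while all higher differences vanish, so the minimal degree is 3.

3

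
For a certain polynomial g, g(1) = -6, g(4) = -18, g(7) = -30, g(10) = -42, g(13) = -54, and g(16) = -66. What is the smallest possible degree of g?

1

Forward differences of the values at x = 1, 4, 7, 10, 13, 16:
  g  : -6  -18  -30  -42  -54  -66
  Δ  : -12  -12  -12  -12  -12
  Δ^2: 0  0  0  0
  Δ^3: 0  0  0
  Δ^4: 0  0
  Δ^5: 0
The first differences are constant (-12) and nonzero, while all higher differences vanish, so the minimal degree is 1.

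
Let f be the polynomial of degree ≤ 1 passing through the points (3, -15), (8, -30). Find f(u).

Write f(u) = au + b. Substituting each data point gives a linear system:
  3a + b = -15
  8a + b = -30
Solving the system yields a = -3, b = -6.
So f(u) = -3u - 6.
Check: f(3) = -15. ✓

f(u) = -3u - 6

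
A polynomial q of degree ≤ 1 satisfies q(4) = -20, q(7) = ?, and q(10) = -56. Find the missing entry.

-38

On equispaced nodes a degree-1 polynomial has vanishing second forward difference, so
  q(4) - 2·q(7) + q(10) = 0.
Substituting the known values and solving for q(7):
  -2·q(7) = 76
  q(7) = -38.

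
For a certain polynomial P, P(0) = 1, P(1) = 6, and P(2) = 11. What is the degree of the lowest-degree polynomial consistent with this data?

1

Forward differences of the values at s = 0, 1, 2:
  P  : 1  6  11
  Δ  : 5  5
  Δ^2: 0
The first differences are constant (5) and nonzero, while all higher differences vanish, so the minimal degree is 1.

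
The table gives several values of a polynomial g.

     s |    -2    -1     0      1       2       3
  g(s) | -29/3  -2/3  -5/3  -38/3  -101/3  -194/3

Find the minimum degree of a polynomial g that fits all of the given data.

2

Forward differences of the values at s = -2, -1, 0, 1, 2, 3:
  g  : -29/3  -2/3  -5/3  -38/3  -101/3  -194/3
  Δ  : 9  -1  -11  -21  -31
  Δ^2: -10  -10  -10  -10
  Δ^3: 0  0  0
  Δ^4: 0  0
  Δ^5: 0
The second differences are constant (-10) and nonzero, while all higher differences vanish, so the minimal degree is 2.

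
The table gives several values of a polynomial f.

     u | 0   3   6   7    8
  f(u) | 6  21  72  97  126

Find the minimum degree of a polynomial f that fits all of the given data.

2

Divided differences on the nodes 0, 3, 6, 7, 8:
  order 0: 6  21  72  97  126
  order 1: 5  17  25  29
  order 2: 2  2  2
  order 3: 0  0
  order 4: 0
The order-2 divided differences are all 2 (nonzero) and every higher order vanishes, so the data lies on a polynomial of degree exactly 2.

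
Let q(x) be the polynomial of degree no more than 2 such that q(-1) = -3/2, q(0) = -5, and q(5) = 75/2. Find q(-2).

Using the Lagrange interpolation formula with nodes -1, 0, 5:
  L_0(x) = x(x - 5) / 6
  L_1(x) = (x + 1)(x - 5) / -5
  L_2(x) = (x + 1)x / 30
Then q(x) = -3/2·L_0(x) - 5·L_1(x) + 75/2·L_2(x).
Expanding and collecting terms gives q(x) = 2x² - (3/2)x - 5.
Evaluating at x = -2: q(-2) = 6.

6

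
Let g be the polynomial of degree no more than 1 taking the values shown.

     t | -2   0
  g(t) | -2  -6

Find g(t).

g(t) = -2t - 6

Write g(t) = at + b. Substituting each data point gives a linear system:
  -2a + b = -2
  b = -6
Solving the system yields a = -2, b = -6.
So g(t) = -2t - 6.
Check: g(-2) = -2. ✓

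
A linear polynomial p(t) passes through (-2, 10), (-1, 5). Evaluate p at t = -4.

20

Write p(t) = at + b. Substituting each data point gives a linear system:
  -2a + b = 10
  -a + b = 5
Solving the system yields a = -5, b = 0.
So p(t) = -5t.
Then p(-4) = 20.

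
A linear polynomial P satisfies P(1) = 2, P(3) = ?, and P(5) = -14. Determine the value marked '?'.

On equispaced nodes a degree-1 polynomial has vanishing second forward difference, so
  P(1) - 2·P(3) + P(5) = 0.
Substituting the known values and solving for P(3):
  -2·P(3) = 12
  P(3) = -6.

-6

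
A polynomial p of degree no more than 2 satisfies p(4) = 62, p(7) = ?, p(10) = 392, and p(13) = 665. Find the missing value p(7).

On equispaced nodes a degree-2 polynomial has vanishing third forward difference, so
  - p(4) + 3·p(7) - 3·p(10) + p(13) = 0.
Substituting the known values and solving for p(7):
  3·p(7) = 573
  p(7) = 191.

191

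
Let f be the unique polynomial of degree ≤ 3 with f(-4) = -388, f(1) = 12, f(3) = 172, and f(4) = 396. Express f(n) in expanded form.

f(n) = 6n^3 + 2n + 4

Using the Lagrange interpolation formula with nodes -4, 1, 3, 4:
  L_0(n) = (n - 1)(n - 3)(n - 4) / -280
  L_1(n) = (n + 4)(n - 3)(n - 4) / 30
  L_2(n) = (n + 4)(n - 1)(n - 4) / -14
  L_3(n) = (n + 4)(n - 1)(n - 3) / 24
Then f(n) = -388·L_0(n) + 12·L_1(n) + 172·L_2(n) + 396·L_3(n).
Expanding and collecting terms gives f(n) = 6n^3 + 2n + 4.
Check: f(-4) = -388. ✓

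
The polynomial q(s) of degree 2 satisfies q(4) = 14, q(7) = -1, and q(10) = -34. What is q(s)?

Write q(s) = as^2 + bs + c. Substituting each data point gives a linear system:
  16a + 4b + c = 14
  49a + 7b + c = -1
  100a + 10b + c = -34
Solving the system yields a = -1, b = 6, c = 6.
So q(s) = -s² + 6s + 6.
Check: q(7) = -1. ✓

q(s) = -s^2 + 6s + 6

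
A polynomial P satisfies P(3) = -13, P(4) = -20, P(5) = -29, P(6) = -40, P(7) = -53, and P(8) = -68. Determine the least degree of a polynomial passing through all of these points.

2

Forward differences of the values at u = 3, 4, 5, 6, 7, 8:
  P  : -13  -20  -29  -40  -53  -68
  Δ  : -7  -9  -11  -13  -15
  Δ^2: -2  -2  -2  -2
  Δ^3: 0  0  0
  Δ^4: 0  0
  Δ^5: 0
The second differences are constant (-2) and nonzero, while all higher differences vanish, so the minimal degree is 2.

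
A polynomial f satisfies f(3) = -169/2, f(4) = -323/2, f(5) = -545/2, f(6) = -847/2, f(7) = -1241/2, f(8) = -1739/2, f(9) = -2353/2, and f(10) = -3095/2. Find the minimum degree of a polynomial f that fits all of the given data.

3

Forward differences of the values at s = 3, 4, 5, 6, 7, 8, 9, 10:
  f  : -169/2  -323/2  -545/2  -847/2  -1241/2  -1739/2  -2353/2  -3095/2
  Δ  : -77  -111  -151  -197  -249  -307  -371
  Δ^2: -34  -40  -46  -52  -58  -64
  Δ^3: -6  -6  -6  -6  -6
  Δ^4: 0  0  0  0
  Δ^5: 0  0  0
  Δ^6: 0  0
  Δ^7: 0
The third differences are constant (-6) and nonzero, while all higher differences vanish, so the minimal degree is 3.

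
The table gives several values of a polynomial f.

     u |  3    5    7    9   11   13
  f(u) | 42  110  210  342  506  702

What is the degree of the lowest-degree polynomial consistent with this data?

2

Forward differences of the values at u = 3, 5, 7, 9, 11, 13:
  f  : 42  110  210  342  506  702
  Δ  : 68  100  132  164  196
  Δ^2: 32  32  32  32
  Δ^3: 0  0  0
  Δ^4: 0  0
  Δ^5: 0
The second differences are constant (32) and nonzero, while all higher differences vanish, so the minimal degree is 2.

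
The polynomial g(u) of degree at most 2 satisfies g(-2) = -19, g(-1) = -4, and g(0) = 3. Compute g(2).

-7

Using the Lagrange interpolation formula with nodes -2, -1, 0:
  L_0(u) = (u + 1)u / 2
  L_1(u) = (u + 2)u / -1
  L_2(u) = (u + 2)(u + 1) / 2
Then g(u) = -19·L_0(u) - 4·L_1(u) + 3·L_2(u).
Expanding and collecting terms gives g(u) = -4u^2 + 3u + 3.
Evaluating at u = 2: g(2) = -7.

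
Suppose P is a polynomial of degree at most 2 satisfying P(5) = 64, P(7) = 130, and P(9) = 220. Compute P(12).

Using the Lagrange interpolation formula with nodes 5, 7, 9:
  L_0(n) = (n - 7)(n - 9) / 8
  L_1(n) = (n - 5)(n - 9) / -4
  L_2(n) = (n - 5)(n - 7) / 8
Then P(n) = 64·L_0(n) + 130·L_1(n) + 220·L_2(n).
Expanding and collecting terms gives P(n) = 3n^2 - 3n + 4.
Evaluating at n = 12: P(12) = 400.

400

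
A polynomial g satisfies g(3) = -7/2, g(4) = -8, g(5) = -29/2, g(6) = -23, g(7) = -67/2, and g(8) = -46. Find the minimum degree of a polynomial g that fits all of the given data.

2

Forward differences of the values at x = 3, 4, 5, 6, 7, 8:
  g  : -7/2  -8  -29/2  -23  -67/2  -46
  Δ  : -9/2  -13/2  -17/2  -21/2  -25/2
  Δ^2: -2  -2  -2  -2
  Δ^3: 0  0  0
  Δ^4: 0  0
  Δ^5: 0
The second differences are constant (-2) and nonzero, while all higher differences vanish, so the minimal degree is 2.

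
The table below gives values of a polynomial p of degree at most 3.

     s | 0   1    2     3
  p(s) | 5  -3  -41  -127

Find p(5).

-515

Forward differences of the values at s = 0, 1, 2, 3:
  p  : 5  -3  -41  -127
  Δ  : -8  -38  -86
  Δ^2: -30  -48
  Δ^3: -18
The third differences are constant, confirming degree 3.
Interpolating (Newton forward form) and evaluating at s = 5 gives p(5) = -515.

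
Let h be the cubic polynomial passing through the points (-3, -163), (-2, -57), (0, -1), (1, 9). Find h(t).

h(t) = 5t^3 - t^2 + 6t - 1

Using the Lagrange interpolation formula with nodes -3, -2, 0, 1:
  L_0(t) = (t + 2)t(t - 1) / -12
  L_1(t) = (t + 3)t(t - 1) / 6
  L_2(t) = (t + 3)(t + 2)(t - 1) / -6
  L_3(t) = (t + 3)(t + 2)t / 12
Then h(t) = -163·L_0(t) - 57·L_1(t) - 1·L_2(t) + 9·L_3(t).
Expanding and collecting terms gives h(t) = 5t^3 - t^2 + 6t - 1.
Check: h(1) = 9. ✓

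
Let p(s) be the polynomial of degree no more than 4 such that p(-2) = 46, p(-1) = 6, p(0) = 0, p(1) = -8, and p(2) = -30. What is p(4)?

-44

Using the Lagrange interpolation formula with nodes -2, -1, 0, 1, 2:
  L_0(s) = (s + 1)s(s - 1)(s - 2) / 24
  L_1(s) = (s + 2)s(s - 1)(s - 2) / -6
  L_2(s) = (s + 2)(s + 1)(s - 1)(s - 2) / 4
  L_3(s) = (s + 2)(s + 1)s(s - 2) / -6
  L_4(s) = (s + 2)(s + 1)s(s - 1) / 24
Then p(s) = 46·L_0(s) + 6·L_1(s) + 0·L_2(s) - 8·L_3(s) - 30·L_4(s).
Expanding and collecting terms gives p(s) = s^4 - 4s^3 - 2s^2 - 3s.
Evaluating at s = 4: p(4) = -44.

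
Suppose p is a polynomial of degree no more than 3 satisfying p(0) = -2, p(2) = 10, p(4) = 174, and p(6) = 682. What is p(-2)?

Using the Lagrange interpolation formula with nodes 0, 2, 4, 6:
  L_0(n) = (n - 2)(n - 4)(n - 6) / -48
  L_1(n) = n(n - 4)(n - 6) / 16
  L_2(n) = n(n - 2)(n - 6) / -16
  L_3(n) = n(n - 2)(n - 4) / 48
Then p(n) = -2·L_0(n) + 10·L_1(n) + 174·L_2(n) + 682·L_3(n).
Expanding and collecting terms gives p(n) = 4n^3 - 5n^2 - 2.
Evaluating at n = -2: p(-2) = -54.

-54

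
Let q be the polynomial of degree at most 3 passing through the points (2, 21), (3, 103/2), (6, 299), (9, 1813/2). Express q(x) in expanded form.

q(x) = x^3 + 2x^2 + (3/2)x + 2

Write q(x) = ax^3 + bx^2 + cx + d. Substituting each data point gives a linear system:
  8a + 4b + 2c + d = 21
  27a + 9b + 3c + d = 103/2
  216a + 36b + 6c + d = 299
  729a + 81b + 9c + d = 1813/2
Solving the system yields a = 1, b = 2, c = 3/2, d = 2.
So q(x) = x^3 + 2x^2 + (3/2)x + 2.
Check: q(2) = 21. ✓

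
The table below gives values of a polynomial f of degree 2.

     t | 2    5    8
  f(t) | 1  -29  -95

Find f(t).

f(t) = -2t^2 + 4t + 1

Write f(t) = at^2 + bt + c. Substituting each data point gives a linear system:
  4a + 2b + c = 1
  25a + 5b + c = -29
  64a + 8b + c = -95
Solving the system yields a = -2, b = 4, c = 1.
So f(t) = -2t^2 + 4t + 1.
Check: f(5) = -29. ✓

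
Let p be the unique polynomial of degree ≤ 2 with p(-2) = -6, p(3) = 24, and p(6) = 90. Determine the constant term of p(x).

-6

Write p(x) = ax^2 + bx + c. Substituting each data point gives a linear system:
  4a - 2b + c = -6
  9a + 3b + c = 24
  36a + 6b + c = 90
Solving the system yields a = 2, b = 4, c = -6.
So p(x) = 2x² + 4x - 6.
The constant term is -6.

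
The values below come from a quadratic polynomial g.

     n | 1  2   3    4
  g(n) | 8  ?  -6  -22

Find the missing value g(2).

On equispaced nodes a degree-2 polynomial has vanishing third forward difference, so
  - g(1) + 3·g(2) - 3·g(3) + g(4) = 0.
Substituting the known values and solving for g(2):
  3·g(2) = 12
  g(2) = 4.

4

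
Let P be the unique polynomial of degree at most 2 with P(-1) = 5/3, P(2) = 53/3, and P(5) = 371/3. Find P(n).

Write P(n) = an^2 + bn + c. Substituting each data point gives a linear system:
  a - b + c = 5/3
  4a + 2b + c = 53/3
  25a + 5b + c = 371/3
Solving the system yields a = 5, b = 1/3, c = -3.
So P(n) = 5n² + (1/3)n - 3.
Check: P(2) = 53/3. ✓

P(n) = 5n^2 + (1/3)n - 3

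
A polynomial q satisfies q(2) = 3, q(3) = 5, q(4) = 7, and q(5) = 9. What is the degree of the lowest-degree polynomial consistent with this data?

Forward differences of the values at n = 2, 3, 4, 5:
  q  : 3  5  7  9
  Δ  : 2  2  2
  Δ^2: 0  0
  Δ^3: 0
The first differences are constant (2) and nonzero, while all higher differences vanish, so the minimal degree is 1.

1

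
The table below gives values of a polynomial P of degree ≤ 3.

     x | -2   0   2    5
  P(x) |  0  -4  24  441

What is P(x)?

P(x) = 3x^3 + 4x^2 - 6x - 4

Using the Lagrange interpolation formula with nodes -2, 0, 2, 5:
  L_0(x) = x(x - 2)(x - 5) / -56
  L_1(x) = (x + 2)(x - 2)(x - 5) / 20
  L_2(x) = (x + 2)x(x - 5) / -24
  L_3(x) = (x + 2)x(x - 2) / 105
Then P(x) = 0·L_0(x) - 4·L_1(x) + 24·L_2(x) + 441·L_3(x).
Expanding and collecting terms gives P(x) = 3x^3 + 4x^2 - 6x - 4.
Check: P(2) = 24. ✓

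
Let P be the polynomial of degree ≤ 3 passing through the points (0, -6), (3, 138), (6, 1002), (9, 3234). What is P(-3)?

-78

Write P(n) = an^3 + bn^2 + cn + d. Substituting each data point gives a linear system:
  d = -6
  27a + 9b + 3c + d = 138
  216a + 36b + 6c + d = 1002
  729a + 81b + 9c + d = 3234
Solving the system yields a = 4, b = 4, c = 0, d = -6.
So P(n) = 4n^3 + 4n^2 - 6.
Then P(-3) = -78.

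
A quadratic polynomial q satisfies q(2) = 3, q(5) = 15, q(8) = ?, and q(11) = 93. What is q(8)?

On equispaced nodes a degree-2 polynomial has vanishing third forward difference, so
  - q(2) + 3·q(5) - 3·q(8) + q(11) = 0.
Substituting the known values and solving for q(8):
  -3·q(8) = -135
  q(8) = 45.

45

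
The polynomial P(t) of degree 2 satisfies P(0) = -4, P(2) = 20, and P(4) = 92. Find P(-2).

20

Using the Lagrange interpolation formula with nodes 0, 2, 4:
  L_0(t) = (t - 2)(t - 4) / 8
  L_1(t) = t(t - 4) / -4
  L_2(t) = t(t - 2) / 8
Then P(t) = -4·L_0(t) + 20·L_1(t) + 92·L_2(t).
Expanding and collecting terms gives P(t) = 6t^2 - 4.
Evaluating at t = -2: P(-2) = 20.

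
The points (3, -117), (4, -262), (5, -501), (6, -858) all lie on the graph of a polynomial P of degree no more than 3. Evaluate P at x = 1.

Forward differences of the values at x = 3, 4, 5, 6:
  P  : -117  -262  -501  -858
  Δ  : -145  -239  -357
  Δ^2: -94  -118
  Δ^3: -24
The third differences are constant, confirming degree 3.
Interpolating (Newton forward form) and evaluating at x = 1 gives P(1) = -13.

-13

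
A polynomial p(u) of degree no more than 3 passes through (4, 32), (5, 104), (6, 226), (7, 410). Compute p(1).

Write p(u) = au^3 + bu^2 + cu + d. Substituting each data point gives a linear system:
  64a + 16b + 4c + d = 32
  125a + 25b + 5c + d = 104
  216a + 36b + 6c + d = 226
  343a + 49b + 7c + d = 410
Solving the system yields a = 2, b = -5, c = -5, d = 4.
So p(u) = 2u³ - 5u² - 5u + 4.
Then p(1) = -4.

-4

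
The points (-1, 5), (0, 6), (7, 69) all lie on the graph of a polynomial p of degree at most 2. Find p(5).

Write p(t) = at^2 + bt + c. Substituting each data point gives a linear system:
  a - b + c = 5
  c = 6
  49a + 7b + c = 69
Solving the system yields a = 1, b = 2, c = 6.
So p(t) = t^2 + 2t + 6.
Then p(5) = 41.

41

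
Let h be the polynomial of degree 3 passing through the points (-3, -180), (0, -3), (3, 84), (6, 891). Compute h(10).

4487

Forward differences of the values at s = -3, 0, 3, 6:
  h  : -180  -3  84  891
  Δ  : 177  87  807
  Δ^2: -90  720
  Δ^3: 810
The third differences are constant, confirming degree 3.
Interpolating (Newton forward form) and evaluating at s = 10 gives h(10) = 4487.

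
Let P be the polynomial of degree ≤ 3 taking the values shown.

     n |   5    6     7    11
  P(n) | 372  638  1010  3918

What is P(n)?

P(n) = 3n^3 - n^2 + 4n + 2

Write P(n) = an^3 + bn^2 + cn + d. Substituting each data point gives a linear system:
  125a + 25b + 5c + d = 372
  216a + 36b + 6c + d = 638
  343a + 49b + 7c + d = 1010
  1331a + 121b + 11c + d = 3918
Solving the system yields a = 3, b = -1, c = 4, d = 2.
So P(n) = 3n^3 - n^2 + 4n + 2.
Check: P(5) = 372. ✓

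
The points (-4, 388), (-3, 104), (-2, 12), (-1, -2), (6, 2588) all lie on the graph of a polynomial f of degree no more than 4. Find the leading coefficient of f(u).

2

Write f(u) = au^4 + bu^3 + cu^2 + du + e. Substituting each data point gives a linear system:
  256a - 64b + 16c - 4d + e = 388
  81a - 27b + 9c - 3d + e = 104
  16a - 8b + 4c - 2d + e = 12
  a - b + c - d + e = -2
  1296a + 216b + 36c + 6d + e = 2588
Solving the system yields a = 2, b = 1, c = -5, d = -6, e = -4.
So f(u) = 2u^4 + u^3 - 5u^2 - 6u - 4.
The leading coefficient is 2.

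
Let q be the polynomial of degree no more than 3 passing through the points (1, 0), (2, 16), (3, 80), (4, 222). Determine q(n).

Write q(n) = an^3 + bn^2 + cn + d. Substituting each data point gives a linear system:
  a + b + c + d = 0
  8a + 4b + 2c + d = 16
  27a + 9b + 3c + d = 80
  64a + 16b + 4c + d = 222
Solving the system yields a = 5, b = -6, c = -1, d = 2.
So q(n) = 5n³ - 6n² - n + 2.
Check: q(2) = 16. ✓

q(n) = 5n^3 - 6n^2 - n + 2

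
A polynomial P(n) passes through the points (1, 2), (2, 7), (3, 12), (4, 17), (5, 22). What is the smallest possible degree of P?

1

Forward differences of the values at n = 1, 2, 3, 4, 5:
  P  : 2  7  12  17  22
  Δ  : 5  5  5  5
  Δ^2: 0  0  0
  Δ^3: 0  0
  Δ^4: 0
The first differences are constant (5) and nonzero, while all higher differences vanish, so the minimal degree is 1.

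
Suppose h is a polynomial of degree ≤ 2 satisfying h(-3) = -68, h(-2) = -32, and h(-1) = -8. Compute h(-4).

Forward differences of the values at t = -3, -2, -1:
  h  : -68  -32  -8
  Δ  : 36  24
  Δ^2: -12
The second differences are constant, confirming degree 2.
Interpolating (Newton forward form) and evaluating at t = -4 gives h(-4) = -116.

-116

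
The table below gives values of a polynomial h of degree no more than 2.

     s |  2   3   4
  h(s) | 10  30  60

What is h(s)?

h(s) = 5s^2 - 5s

Write h(s) = as^2 + bs + c. Substituting each data point gives a linear system:
  4a + 2b + c = 10
  9a + 3b + c = 30
  16a + 4b + c = 60
Solving the system yields a = 5, b = -5, c = 0.
So h(s) = 5s^2 - 5s.
Check: h(4) = 60. ✓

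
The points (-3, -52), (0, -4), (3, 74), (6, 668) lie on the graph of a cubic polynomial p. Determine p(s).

Write p(s) = as^3 + bs^2 + cs + d. Substituting each data point gives a linear system:
  -27a + 9b - 3c + d = -52
  d = -4
  27a + 9b + 3c + d = 74
  216a + 36b + 6c + d = 668
Solving the system yields a = 3, b = 5/3, c = -6, d = -4.
So p(s) = 3s^3 + (5/3)s^2 - 6s - 4.
Check: p(6) = 668. ✓

p(s) = 3s^3 + (5/3)s^2 - 6s - 4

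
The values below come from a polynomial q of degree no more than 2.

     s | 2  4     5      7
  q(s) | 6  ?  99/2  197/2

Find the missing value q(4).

31

The 3 known points determine the degree-2 polynomial uniquely.
Write q(s) = as^2 + bs + c. Substituting each data point gives a linear system:
  4a + 2b + c = 6
  25a + 5b + c = 99/2
  49a + 7b + c = 197/2
Solving the system yields a = 2, b = 1/2, c = -3.
So q(s) = 2s² + (1/2)s - 3.
Then q(4) = 31.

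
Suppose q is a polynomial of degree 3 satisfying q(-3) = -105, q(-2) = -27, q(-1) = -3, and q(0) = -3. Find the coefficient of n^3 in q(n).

5

Write q(n) = an^3 + bn^2 + cn + d. Substituting each data point gives a linear system:
  -27a + 9b - 3c + d = -105
  -8a + 4b - 2c + d = -27
  -a + b - c + d = -3
  d = -3
Solving the system yields a = 5, b = 3, c = -2, d = -3.
So q(n) = 5n^3 + 3n^2 - 2n - 3.
The leading coefficient is 5.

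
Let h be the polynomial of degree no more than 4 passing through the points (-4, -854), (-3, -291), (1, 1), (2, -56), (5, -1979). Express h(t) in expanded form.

h(t) = -3t^4 - 5t^2 + 3t + 6

Write h(t) = at^4 + bt^3 + ct^2 + dt + e. Substituting each data point gives a linear system:
  256a - 64b + 16c - 4d + e = -854
  81a - 27b + 9c - 3d + e = -291
  a + b + c + d + e = 1
  16a + 8b + 4c + 2d + e = -56
  625a + 125b + 25c + 5d + e = -1979
Solving the system yields a = -3, b = 0, c = -5, d = 3, e = 6.
So h(t) = -3t^4 - 5t^2 + 3t + 6.
Check: h(-3) = -291. ✓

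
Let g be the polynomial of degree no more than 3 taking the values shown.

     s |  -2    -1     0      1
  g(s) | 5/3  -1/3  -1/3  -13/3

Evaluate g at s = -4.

Write g(s) = as^3 + bs^2 + cs + d. Substituting each data point gives a linear system:
  -8a + 4b - 2c + d = 5/3
  -a + b - c + d = -1/3
  d = -1/3
  a + b + c + d = -13/3
Solving the system yields a = -1, b = -2, c = -1, d = -1/3.
So g(s) = -s^3 - 2s^2 - s - 1/3.
Then g(-4) = 107/3.

107/3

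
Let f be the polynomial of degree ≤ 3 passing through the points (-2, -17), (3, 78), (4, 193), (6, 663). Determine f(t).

f(t) = 3t^3 + t^2 - 3t - 3

Write f(t) = at^3 + bt^2 + ct + d. Substituting each data point gives a linear system:
  -8a + 4b - 2c + d = -17
  27a + 9b + 3c + d = 78
  64a + 16b + 4c + d = 193
  216a + 36b + 6c + d = 663
Solving the system yields a = 3, b = 1, c = -3, d = -3.
So f(t) = 3t^3 + t^2 - 3t - 3.
Check: f(-2) = -17. ✓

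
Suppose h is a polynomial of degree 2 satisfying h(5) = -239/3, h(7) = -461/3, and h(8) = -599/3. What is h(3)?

Write h(s) = as^2 + bs + c. Substituting each data point gives a linear system:
  25a + 5b + c = -239/3
  49a + 7b + c = -461/3
  64a + 8b + c = -599/3
Solving the system yields a = -3, b = -1, c = 1/3.
So h(s) = -3s^2 - s + 1/3.
Then h(3) = -89/3.

-89/3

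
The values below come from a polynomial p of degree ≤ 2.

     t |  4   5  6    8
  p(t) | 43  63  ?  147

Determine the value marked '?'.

The 3 known points determine the degree-2 polynomial uniquely.
Write p(t) = at^2 + bt + c. Substituting each data point gives a linear system:
  16a + 4b + c = 43
  25a + 5b + c = 63
  64a + 8b + c = 147
Solving the system yields a = 2, b = 2, c = 3.
So p(t) = 2t^2 + 2t + 3.
Then p(6) = 87.

87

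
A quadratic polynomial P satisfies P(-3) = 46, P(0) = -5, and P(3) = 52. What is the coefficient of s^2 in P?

6

Write P(s) = as^2 + bs + c. Substituting each data point gives a linear system:
  9a - 3b + c = 46
  c = -5
  9a + 3b + c = 52
Solving the system yields a = 6, b = 1, c = -5.
So P(s) = 6s^2 + s - 5.
The leading coefficient is 6.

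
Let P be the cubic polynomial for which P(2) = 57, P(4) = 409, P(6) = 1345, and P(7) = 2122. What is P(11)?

Using the Lagrange interpolation formula with nodes 2, 4, 6, 7:
  L_0(n) = (n - 4)(n - 6)(n - 7) / -40
  L_1(n) = (n - 2)(n - 6)(n - 7) / 12
  L_2(n) = (n - 2)(n - 4)(n - 7) / -8
  L_3(n) = (n - 2)(n - 4)(n - 6) / 15
Then P(n) = 57·L_0(n) + 409·L_1(n) + 1345·L_2(n) + 2122·L_3(n).
Expanding and collecting terms gives P(n) = 6n³ + n² + 2n + 1.
Evaluating at n = 11: P(11) = 8130.

8130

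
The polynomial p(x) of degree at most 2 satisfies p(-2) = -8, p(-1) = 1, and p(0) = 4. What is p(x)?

Write p(x) = ax^2 + bx + c. Substituting each data point gives a linear system:
  4a - 2b + c = -8
  a - b + c = 1
  c = 4
Solving the system yields a = -3, b = 0, c = 4.
So p(x) = -3x^2 + 4.
Check: p(0) = 4. ✓

p(x) = -3x^2 + 4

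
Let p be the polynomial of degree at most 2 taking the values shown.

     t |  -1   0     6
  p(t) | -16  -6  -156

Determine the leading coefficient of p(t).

Write p(t) = at^2 + bt + c. Substituting each data point gives a linear system:
  a - b + c = -16
  c = -6
  36a + 6b + c = -156
Solving the system yields a = -5, b = 5, c = -6.
So p(t) = -5t^2 + 5t - 6.
The leading coefficient is -5.

-5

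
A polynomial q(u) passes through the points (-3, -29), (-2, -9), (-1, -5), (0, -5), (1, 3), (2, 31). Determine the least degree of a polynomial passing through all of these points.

Forward differences of the values at u = -3, -2, -1, 0, 1, 2:
  q  : -29  -9  -5  -5  3  31
  Δ  : 20  4  0  8  28
  Δ^2: -16  -4  8  20
  Δ^3: 12  12  12
  Δ^4: 0  0
  Δ^5: 0
The third differences are constant (12) and nonzero, while all higher differences vanish, so the minimal degree is 3.

3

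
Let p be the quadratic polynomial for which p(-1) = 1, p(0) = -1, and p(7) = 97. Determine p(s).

p(s) = 2s^2 - 1

Write p(s) = as^2 + bs + c. Substituting each data point gives a linear system:
  a - b + c = 1
  c = -1
  49a + 7b + c = 97
Solving the system yields a = 2, b = 0, c = -1.
So p(s) = 2s² - 1.
Check: p(0) = -1. ✓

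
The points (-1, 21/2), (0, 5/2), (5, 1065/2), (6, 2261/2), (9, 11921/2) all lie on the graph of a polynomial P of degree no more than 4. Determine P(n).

P(n) = n^4 - n^3 + 2n^2 - 4n + 5/2

Write P(n) = an^4 + bn^3 + cn^2 + dn + e. Substituting each data point gives a linear system:
  a - b + c - d + e = 21/2
  e = 5/2
  625a + 125b + 25c + 5d + e = 1065/2
  1296a + 216b + 36c + 6d + e = 2261/2
  6561a + 729b + 81c + 9d + e = 11921/2
Solving the system yields a = 1, b = -1, c = 2, d = -4, e = 5/2.
So P(n) = n^4 - n^3 + 2n^2 - 4n + 5/2.
Check: P(0) = 5/2. ✓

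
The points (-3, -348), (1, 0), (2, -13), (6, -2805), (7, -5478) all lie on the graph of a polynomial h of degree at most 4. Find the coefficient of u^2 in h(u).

1

Write h(u) = au^4 + bu^3 + cu^2 + du + e. Substituting each data point gives a linear system:
  81a - 27b + 9c - 3d + e = -348
  a + b + c + d + e = 0
  16a + 8b + 4c + 2d + e = -13
  1296a + 216b + 36c + 6d + e = -2805
  2401a + 343b + 49c + 7d + e = -5478
Solving the system yields a = -3, b = 5, c = 1, d = -6, e = 3.
So h(u) = -3u^4 + 5u^3 + u^2 - 6u + 3.
The coefficient of u^2 is 1.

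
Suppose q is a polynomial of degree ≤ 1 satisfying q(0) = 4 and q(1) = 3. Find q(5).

-1

Write q(x) = ax + b. Substituting each data point gives a linear system:
  b = 4
  a + b = 3
Solving the system yields a = -1, b = 4.
So q(x) = -x + 4.
Then q(5) = -1.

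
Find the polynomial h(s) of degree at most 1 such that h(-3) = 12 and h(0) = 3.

h(s) = -3s + 3

Write h(s) = as + b. Substituting each data point gives a linear system:
  -3a + b = 12
  b = 3
Solving the system yields a = -3, b = 3.
So h(s) = -3s + 3.
Check: h(0) = 3. ✓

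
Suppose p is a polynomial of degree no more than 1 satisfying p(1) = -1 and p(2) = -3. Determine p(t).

p(t) = -2t + 1

Write p(t) = at + b. Substituting each data point gives a linear system:
  a + b = -1
  2a + b = -3
Solving the system yields a = -2, b = 1.
So p(t) = -2t + 1.
Check: p(1) = -1. ✓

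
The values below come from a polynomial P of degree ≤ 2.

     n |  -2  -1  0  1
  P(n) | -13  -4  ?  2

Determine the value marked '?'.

On equispaced nodes a degree-2 polynomial has vanishing third forward difference, so
  - P(-2) + 3·P(-1) - 3·P(0) + P(1) = 0.
Substituting the known values and solving for P(0):
  -3·P(0) = -3
  P(0) = 1.

1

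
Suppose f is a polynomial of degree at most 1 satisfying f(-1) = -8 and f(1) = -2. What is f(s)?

Using the Lagrange interpolation formula with nodes -1, 1:
  L_0(s) = (s - 1) / -2
  L_1(s) = (s + 1) / 2
Then f(s) = -8·L_0(s) - 2·L_1(s).
Expanding and collecting terms gives f(s) = 3s - 5.
Check: f(1) = -2. ✓

f(s) = 3s - 5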